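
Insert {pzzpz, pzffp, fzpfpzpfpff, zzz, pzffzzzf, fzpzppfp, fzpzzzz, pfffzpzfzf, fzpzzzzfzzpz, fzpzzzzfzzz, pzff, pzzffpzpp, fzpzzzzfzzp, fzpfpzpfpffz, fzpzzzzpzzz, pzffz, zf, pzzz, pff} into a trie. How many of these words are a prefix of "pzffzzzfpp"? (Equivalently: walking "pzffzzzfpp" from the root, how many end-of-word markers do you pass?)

3

Traverse "pzffzzzfpp" character by character; count nodes along the way that are marked as word ends.
Prefixes of the query that are stored words: "pzff", "pzffz", "pzffzzzf"
Count: 3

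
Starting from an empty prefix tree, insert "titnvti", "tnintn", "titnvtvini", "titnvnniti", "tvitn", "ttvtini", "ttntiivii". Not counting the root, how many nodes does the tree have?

Trie structure (* marks end of a word):
(root)
└─ t
   ├─ i
   │  └─ t
   │     └─ n
   │        └─ v
   │           ├─ n
   │           │  └─ n
   │           │     └─ i
   │           │        └─ t
   │           │           └─ i *
   │           └─ t
   │              ├─ i *
   │              └─ v
   │                 └─ i
   │                    └─ n
   │                       └─ i *
   ├─ n
   │  └─ i
   │     └─ n
   │        └─ t
   │           └─ n *
   ├─ t
   │  ├─ n
   │  │  └─ t
   │  │     └─ i
   │  │        └─ i
   │  │           └─ v
   │  │              └─ i
   │  │                 └─ i *
   │  └─ v
   │     └─ t
   │        └─ i
   │           └─ n
   │              └─ i *
   └─ v
      └─ i
         └─ t
            └─ n *
Counting every labelled node above: 38.

38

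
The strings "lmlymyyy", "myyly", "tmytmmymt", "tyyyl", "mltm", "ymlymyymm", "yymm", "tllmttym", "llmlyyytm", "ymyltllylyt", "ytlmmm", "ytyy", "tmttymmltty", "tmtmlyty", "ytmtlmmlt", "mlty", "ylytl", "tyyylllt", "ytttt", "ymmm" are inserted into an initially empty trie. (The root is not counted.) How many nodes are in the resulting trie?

Trace insertions, counting only characters that open a new branch:
  "lmlymyyy" → 8 new (l, m, l, y, m, y, y, y)
  "myyly" → 5 new (m, y, y, l, y)
  "tmytmmymt" → 9 new (t, m, y, t, m, m, y, m, t)
  "tyyyl" → prefix "t" already present; 4 new (y, y, y, l)
  "mltm" → prefix "m" already present; 3 new (l, t, m)
  "ymlymyymm" → 9 new (y, m, l, y, m, y, y, m, m)
  "yymm" → prefix "y" already present; 3 new (y, m, m)
  "tllmttym" → prefix "t" already present; 7 new (l, l, m, t, t, y, m)
  "llmlyyytm" → prefix "l" already present; 8 new (l, m, l, y, y, y, t, m)
  "ymyltllylyt" → prefix "ym" already present; 9 new (y, l, t, l, l, y, l, y, t)
  "ytlmmm" → prefix "y" already present; 5 new (t, l, m, m, m)
  "ytyy" → prefix "yt" already present; 2 new (y, y)
  "tmttymmltty" → prefix "tm" already present; 9 new (t, t, y, m, m, l, t, t, y)
  "tmtmlyty" → prefix "tmt" already present; 5 new (m, l, y, t, y)
  "ytmtlmmlt" → prefix "yt" already present; 7 new (m, t, l, m, m, l, t)
  "mlty" → prefix "mlt" already present; 1 new (y)
  "ylytl" → prefix "y" already present; 4 new (l, y, t, l)
  "tyyylllt" → prefix "tyyyl" already present; 3 new (l, l, t)
  "ytttt" → prefix "yt" already present; 3 new (t, t, t)
  "ymmm" → prefix "ym" already present; 2 new (m, m)
Total nodes = 8 + 5 + 9 + 4 + 3 + 9 + 3 + 7 + 8 + 9 + 5 + 2 + 9 + 5 + 7 + 1 + 4 + 3 + 3 + 2 = 106

106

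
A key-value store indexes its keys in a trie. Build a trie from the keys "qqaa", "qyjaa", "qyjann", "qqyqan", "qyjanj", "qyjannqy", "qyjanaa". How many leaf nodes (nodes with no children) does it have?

6

Leaves are exactly the stored words that no other stored word extends.
Those words: "qqaa", "qqyqan", "qyjaa", "qyjanaa", "qyjanj", "qyjannqy"
Leaf count: 6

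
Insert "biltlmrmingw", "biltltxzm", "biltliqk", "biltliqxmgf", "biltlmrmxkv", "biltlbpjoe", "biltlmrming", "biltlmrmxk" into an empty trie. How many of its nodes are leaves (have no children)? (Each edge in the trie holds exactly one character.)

6

A leaf is a node with no children — equivalently, the end of a word that is not a proper prefix of any other stored word.
Those words: "biltlbpjoe", "biltliqk", "biltliqxmgf", "biltlmrmingw", "biltlmrmxkv", "biltltxzm"
Leaf count: 6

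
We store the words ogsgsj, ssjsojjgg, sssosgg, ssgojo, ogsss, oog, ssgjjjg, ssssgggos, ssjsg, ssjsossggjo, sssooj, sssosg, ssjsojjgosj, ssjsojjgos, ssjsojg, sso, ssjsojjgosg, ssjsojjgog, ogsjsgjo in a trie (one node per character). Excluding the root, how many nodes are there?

For each word, the new-node count is its length minus the longest prefix already in the trie:
  "ogsgsj" → 6 new (o, g, s, g, s, j)
  "ssjsojjgg" → 9 new (s, s, j, s, o, j, j, g, g)
  "sssosgg" → prefix "ss" already present; 5 new (s, o, s, g, g)
  "ssgojo" → prefix "ss" already present; 4 new (g, o, j, o)
  "ogsss" → prefix "ogs" already present; 2 new (s, s)
  "oog" → prefix "o" already present; 2 new (o, g)
  "ssgjjjg" → prefix "ssg" already present; 4 new (j, j, j, g)
  "ssssgggos" → prefix "sss" already present; 6 new (s, g, g, g, o, s)
  "ssjsg" → prefix "ssjs" already present; 1 new (g)
  "ssjsossggjo" → prefix "ssjso" already present; 6 new (s, s, g, g, j, o)
  "sssooj" → prefix "ssso" already present; 2 new (o, j)
  "sssosg" → prefix "sssosg" already present; 0 new (none)
  "ssjsojjgosj" → prefix "ssjsojjg" already present; 3 new (o, s, j)
  "ssjsojjgos" → prefix "ssjsojjgos" already present; 0 new (none)
  "ssjsojg" → prefix "ssjsoj" already present; 1 new (g)
  "sso" → prefix "ss" already present; 1 new (o)
  "ssjsojjgosg" → prefix "ssjsojjgos" already present; 1 new (g)
  "ssjsojjgog" → prefix "ssjsojjgo" already present; 1 new (g)
  "ogsjsgjo" → prefix "ogs" already present; 5 new (j, s, g, j, o)
Total nodes = 6 + 9 + 5 + 4 + 2 + 2 + 4 + 6 + 1 + 6 + 2 + 0 + 3 + 0 + 1 + 1 + 1 + 1 + 5 = 59

59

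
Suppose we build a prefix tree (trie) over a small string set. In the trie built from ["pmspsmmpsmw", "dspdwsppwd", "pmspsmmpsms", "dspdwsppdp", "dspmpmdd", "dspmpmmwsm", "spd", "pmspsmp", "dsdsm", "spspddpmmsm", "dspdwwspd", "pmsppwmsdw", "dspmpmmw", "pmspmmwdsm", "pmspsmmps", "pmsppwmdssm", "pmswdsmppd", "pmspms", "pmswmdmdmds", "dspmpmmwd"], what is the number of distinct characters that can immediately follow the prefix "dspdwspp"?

Walk "dspdwspp" from the root, arriving at one node.
Distinct next characters after "dspdwspp": d, w.
That node has 2 child edges.

2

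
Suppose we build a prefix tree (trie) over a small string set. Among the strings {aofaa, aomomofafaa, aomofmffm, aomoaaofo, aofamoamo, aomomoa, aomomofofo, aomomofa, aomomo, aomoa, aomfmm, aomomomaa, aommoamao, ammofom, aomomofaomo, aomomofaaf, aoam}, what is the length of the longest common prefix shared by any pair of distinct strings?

8

Equivalently: take the maximum, over all pairs, of their longest common prefix length.
"aomomofa" and "aomomofaaf" agree on "aomomofa" (8 characters) before diverging; nothing deeper is shared.
Longest shared-prefix length: 8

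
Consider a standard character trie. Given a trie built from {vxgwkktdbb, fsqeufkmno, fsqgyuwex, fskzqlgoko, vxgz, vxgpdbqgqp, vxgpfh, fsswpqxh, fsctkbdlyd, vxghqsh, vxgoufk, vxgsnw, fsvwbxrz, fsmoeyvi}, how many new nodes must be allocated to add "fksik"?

4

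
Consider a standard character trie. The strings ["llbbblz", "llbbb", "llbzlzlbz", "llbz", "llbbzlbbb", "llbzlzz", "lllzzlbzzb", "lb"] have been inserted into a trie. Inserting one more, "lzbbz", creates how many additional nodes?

The longest prefix of "lzbbz" already in the trie is "l" (length 1).
Each of the 4 remaining characters creates one node.

4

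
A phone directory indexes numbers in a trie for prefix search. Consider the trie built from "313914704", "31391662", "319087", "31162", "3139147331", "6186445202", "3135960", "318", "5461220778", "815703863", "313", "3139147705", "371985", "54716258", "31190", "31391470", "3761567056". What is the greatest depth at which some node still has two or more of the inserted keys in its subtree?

8

Equivalently: take the maximum, over all pairs, of their longest common prefix length.
"31391470" and "313914704" agree on "31391470" (8 characters) before diverging; nothing deeper is shared.
Longest shared-prefix length: 8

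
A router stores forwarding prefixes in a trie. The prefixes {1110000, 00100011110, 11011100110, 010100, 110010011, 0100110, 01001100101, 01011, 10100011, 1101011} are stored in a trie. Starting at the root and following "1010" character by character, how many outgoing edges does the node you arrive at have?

The children of the "1010" node are the distinct next characters among strings starting with "1010".
Distinct next characters after "1010": 0.
That node has 1 child edge.

1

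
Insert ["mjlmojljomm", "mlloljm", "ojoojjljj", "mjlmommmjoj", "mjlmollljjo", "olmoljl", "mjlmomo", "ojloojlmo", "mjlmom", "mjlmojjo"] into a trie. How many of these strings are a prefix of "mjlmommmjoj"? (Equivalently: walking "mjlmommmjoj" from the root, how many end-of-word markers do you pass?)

2

Traverse "mjlmommmjoj" character by character; count nodes along the way that are marked as word ends.
Prefixes of the query that are stored words: "mjlmom", "mjlmommmjoj"
Count: 2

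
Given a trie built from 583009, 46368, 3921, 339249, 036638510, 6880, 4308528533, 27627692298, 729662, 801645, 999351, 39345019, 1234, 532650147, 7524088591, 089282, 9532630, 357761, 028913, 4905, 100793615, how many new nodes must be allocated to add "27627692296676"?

4

Walking "27627692296676" from the root, the first 10 characters ("2762769229") follow existing edges; "6" is the first miss.
Each of the 4 remaining characters creates one node.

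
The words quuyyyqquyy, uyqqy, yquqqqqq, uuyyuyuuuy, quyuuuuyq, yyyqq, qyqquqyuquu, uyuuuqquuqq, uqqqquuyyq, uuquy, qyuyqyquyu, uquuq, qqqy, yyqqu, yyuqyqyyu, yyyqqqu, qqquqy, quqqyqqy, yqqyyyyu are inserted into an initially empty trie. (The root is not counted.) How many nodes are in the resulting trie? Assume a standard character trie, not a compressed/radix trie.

116

Insert word by word; a character creates a node only if that edge doesn't already exist:
  "quuyyyqquyy" → 11 new (q, u, u, y, y, y, q, q, u, y, y)
  "uyqqy" → 5 new (u, y, q, q, y)
  "yquqqqqq" → 8 new (y, q, u, q, q, q, q, q)
  "uuyyuyuuuy" → prefix "u" already present; 9 new (u, y, y, u, y, u, u, u, y)
  "quyuuuuyq" → prefix "qu" already present; 7 new (y, u, u, u, u, y, q)
  "yyyqq" → prefix "y" already present; 4 new (y, y, q, q)
  "qyqquqyuquu" → prefix "q" already present; 10 new (y, q, q, u, q, y, u, q, u, u)
  "uyuuuqquuqq" → prefix "uy" already present; 9 new (u, u, u, q, q, u, u, q, q)
  "uqqqquuyyq" → prefix "u" already present; 9 new (q, q, q, q, u, u, y, y, q)
  "uuquy" → prefix "uu" already present; 3 new (q, u, y)
  "qyuyqyquyu" → prefix "qy" already present; 8 new (u, y, q, y, q, u, y, u)
  "uquuq" → prefix "uq" already present; 3 new (u, u, q)
  "qqqy" → prefix "q" already present; 3 new (q, q, y)
  "yyqqu" → prefix "yy" already present; 3 new (q, q, u)
  "yyuqyqyyu" → prefix "yy" already present; 7 new (u, q, y, q, y, y, u)
  "yyyqqqu" → prefix "yyyqq" already present; 2 new (q, u)
  "qqquqy" → prefix "qqq" already present; 3 new (u, q, y)
  "quqqyqqy" → prefix "qu" already present; 6 new (q, q, y, q, q, y)
  "yqqyyyyu" → prefix "yq" already present; 6 new (q, y, y, y, y, u)
Total nodes = 11 + 5 + 8 + 9 + 7 + 4 + 10 + 9 + 9 + 3 + 8 + 3 + 3 + 3 + 7 + 2 + 3 + 6 + 6 = 116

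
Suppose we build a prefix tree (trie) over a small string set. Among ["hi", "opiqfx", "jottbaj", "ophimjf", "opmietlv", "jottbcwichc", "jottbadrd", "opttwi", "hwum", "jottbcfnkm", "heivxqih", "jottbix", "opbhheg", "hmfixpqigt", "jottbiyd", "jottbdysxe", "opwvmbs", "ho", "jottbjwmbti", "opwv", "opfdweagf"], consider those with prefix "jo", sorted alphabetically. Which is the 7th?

jottbiyd

Filter for "jo…" and sort: "jottbadrd", "jottbaj", "jottbcfnkm", "jottbcwichc", "jottbdysxe", "jottbix", "jottbiyd", "jottbjwmbti"
Position 7: jottbiyd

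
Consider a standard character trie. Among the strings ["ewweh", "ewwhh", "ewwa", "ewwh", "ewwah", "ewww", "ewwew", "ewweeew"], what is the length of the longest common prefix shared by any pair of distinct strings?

The deepest shared node is where two words last agree before diverging.
e.g. "ewwa" and "ewwah" share the prefix "ewwa" of length 4; no pair shares a longer one.
Longest shared-prefix length: 4

4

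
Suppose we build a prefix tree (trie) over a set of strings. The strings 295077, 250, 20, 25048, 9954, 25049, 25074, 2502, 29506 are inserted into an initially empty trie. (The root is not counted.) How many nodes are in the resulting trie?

20

For each word, the new-node count is its length minus the longest prefix already in the trie:
  "295077" → 6 new (2, 9, 5, 0, 7, 7)
  "250" → prefix "2" already present; 2 new (5, 0)
  "20" → prefix "2" already present; 1 new (0)
  "25048" → prefix "250" already present; 2 new (4, 8)
  "9954" → 4 new (9, 9, 5, 4)
  "25049" → prefix "2504" already present; 1 new (9)
  "25074" → prefix "250" already present; 2 new (7, 4)
  "2502" → prefix "250" already present; 1 new (2)
  "29506" → prefix "2950" already present; 1 new (6)
Total nodes = 6 + 2 + 1 + 2 + 4 + 1 + 2 + 1 + 1 = 20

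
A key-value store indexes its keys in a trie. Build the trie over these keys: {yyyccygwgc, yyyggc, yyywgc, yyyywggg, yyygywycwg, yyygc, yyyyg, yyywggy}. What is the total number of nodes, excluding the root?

Trie structure (* marks end of a word):
(root)
└─ y
   └─ y
      └─ y
         ├─ c
         │  └─ c
         │     └─ y
         │        └─ g
         │           └─ w
         │              └─ g
         │                 └─ c *
         ├─ g
         │  ├─ c *
         │  ├─ g
         │  │  └─ c *
         │  └─ y
         │     └─ w
         │        └─ y
         │           └─ c
         │              └─ w
         │                 └─ g *
         ├─ w
         │  └─ g
         │     ├─ c *
         │     └─ g
         │        └─ y *
         └─ y
            ├─ g *
            └─ w
               └─ g
                  └─ g
                     └─ g *
Counting every labelled node above: 31.

31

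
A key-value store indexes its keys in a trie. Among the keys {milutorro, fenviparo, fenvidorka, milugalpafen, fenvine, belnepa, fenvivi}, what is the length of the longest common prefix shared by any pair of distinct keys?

The deepest shared node is where two words last agree before diverging.
"fenvidorka" and "fenvine" agree on "fenvi" (5 characters) before diverging; nothing deeper is shared.
Longest shared-prefix length: 5

5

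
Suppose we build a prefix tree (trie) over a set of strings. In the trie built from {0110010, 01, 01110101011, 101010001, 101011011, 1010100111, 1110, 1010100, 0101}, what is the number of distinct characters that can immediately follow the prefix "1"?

2

Walk "1" from the root, arriving at one node.
Distinct next characters after "1": 0, 1.
That node has 2 child edges.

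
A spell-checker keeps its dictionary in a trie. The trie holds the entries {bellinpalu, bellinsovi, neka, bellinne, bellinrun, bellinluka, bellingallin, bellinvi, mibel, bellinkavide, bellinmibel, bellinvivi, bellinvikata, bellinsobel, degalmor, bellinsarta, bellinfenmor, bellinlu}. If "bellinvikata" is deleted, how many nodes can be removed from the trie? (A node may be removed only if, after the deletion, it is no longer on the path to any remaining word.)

Walk "bellinvikata" from the leaf back toward the root, removing each node that no remaining word uses.
The suffix "kata" (4 nodes) is used only by "bellinvikata"; the node for "bellinvi" still has the child "v", so pruning stops there.
Nodes removed: 4

4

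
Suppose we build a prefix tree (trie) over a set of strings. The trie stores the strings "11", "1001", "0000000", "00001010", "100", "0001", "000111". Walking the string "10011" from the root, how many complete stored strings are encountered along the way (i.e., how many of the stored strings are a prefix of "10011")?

Walk "10011" from the root; an end-of-word marker is hit whenever a stored word is a prefix of "10011".
Prefixes of the query that are stored words: "100", "1001"
Count: 2

2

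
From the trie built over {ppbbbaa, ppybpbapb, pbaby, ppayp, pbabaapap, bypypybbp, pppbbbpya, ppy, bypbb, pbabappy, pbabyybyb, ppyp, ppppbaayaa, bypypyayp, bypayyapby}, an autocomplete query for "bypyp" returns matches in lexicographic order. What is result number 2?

bypypybbp

Words with prefix "bypyp", in lexicographic order: "bypypyayp", "bypypybbp"
Position 2: bypypybbp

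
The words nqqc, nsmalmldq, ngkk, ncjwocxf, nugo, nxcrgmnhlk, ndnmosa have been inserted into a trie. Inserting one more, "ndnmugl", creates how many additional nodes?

3

"ndnm" is already a path in the trie; the remaining "ugl" must be added.
Each of the 3 remaining characters creates one node.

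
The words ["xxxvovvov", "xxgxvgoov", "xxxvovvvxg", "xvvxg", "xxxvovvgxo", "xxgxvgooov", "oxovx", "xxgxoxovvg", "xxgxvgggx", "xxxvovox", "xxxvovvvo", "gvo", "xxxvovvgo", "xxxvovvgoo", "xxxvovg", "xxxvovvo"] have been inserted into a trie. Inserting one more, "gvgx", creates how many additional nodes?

2

"gv" is already a path in the trie; the remaining "gx" must be added.
So 4 − 2 = 2 new nodes.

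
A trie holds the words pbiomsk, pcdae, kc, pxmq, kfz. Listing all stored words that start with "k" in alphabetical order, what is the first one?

DFS of the "k" subtree visits, in order: "kc", "kfz"
The 1st is kc.

kc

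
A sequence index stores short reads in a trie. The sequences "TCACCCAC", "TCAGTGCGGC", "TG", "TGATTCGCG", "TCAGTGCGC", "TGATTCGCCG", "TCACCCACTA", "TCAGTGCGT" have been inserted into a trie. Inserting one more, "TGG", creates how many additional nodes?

The longest prefix of "TGG" already in the trie is "TG" (length 2).
New nodes needed: |"TGG"| − 2 = 3 − 2 = 1.

1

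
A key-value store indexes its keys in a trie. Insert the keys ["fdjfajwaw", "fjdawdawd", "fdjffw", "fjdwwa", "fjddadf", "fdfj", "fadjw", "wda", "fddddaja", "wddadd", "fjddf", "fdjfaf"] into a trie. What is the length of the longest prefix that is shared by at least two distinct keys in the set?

5

Look for the deepest trie node that still has at least two words in its subtree.
"fdjfaf" and "fdjfajwaw" agree on "fdjfa" (5 characters) before diverging; nothing deeper is shared.
Longest shared-prefix length: 5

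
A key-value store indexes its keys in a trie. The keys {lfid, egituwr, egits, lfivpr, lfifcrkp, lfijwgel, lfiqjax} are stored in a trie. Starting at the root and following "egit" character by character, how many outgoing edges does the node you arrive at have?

2

Follow the path "egit" to its node, then look at its outgoing edges.
Characters that immediately follow "egit" among the stored strings: {s, u}.
That node has 2 child edges.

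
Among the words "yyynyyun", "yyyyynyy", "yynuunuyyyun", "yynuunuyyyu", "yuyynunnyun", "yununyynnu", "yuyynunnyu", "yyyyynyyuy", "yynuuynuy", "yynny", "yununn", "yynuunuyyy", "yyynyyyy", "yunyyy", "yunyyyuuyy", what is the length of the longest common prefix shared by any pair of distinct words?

The deepest shared node is where two words last agree before diverging.
"yynuunuyyyu" and "yynuunuyyyun" agree on "yynuunuyyyu" (11 characters) before diverging; nothing deeper is shared.
Longest shared-prefix length: 11

11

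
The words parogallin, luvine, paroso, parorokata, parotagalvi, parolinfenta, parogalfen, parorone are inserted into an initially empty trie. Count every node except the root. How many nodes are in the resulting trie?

For each word, the new-node count is its length minus the longest prefix already in the trie:
  "parogallin" → 10 new (p, a, r, o, g, a, l, l, i, n)
  "luvine" → 6 new (l, u, v, i, n, e)
  "paroso" → prefix "paro" already present; 2 new (s, o)
  "parorokata" → prefix "paro" already present; 6 new (r, o, k, a, t, a)
  "parotagalvi" → prefix "paro" already present; 7 new (t, a, g, a, l, v, i)
  "parolinfenta" → prefix "paro" already present; 8 new (l, i, n, f, e, n, t, a)
  "parogalfen" → prefix "parogal" already present; 3 new (f, e, n)
  "parorone" → prefix "paroro" already present; 2 new (n, e)
Total nodes = 10 + 6 + 2 + 6 + 7 + 8 + 3 + 2 = 44

44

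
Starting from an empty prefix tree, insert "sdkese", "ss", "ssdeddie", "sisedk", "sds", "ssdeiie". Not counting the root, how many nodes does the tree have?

Insert word by word; a character creates a node only if that edge doesn't already exist:
  "sdkese" → 6 new (s, d, k, e, s, e)
  "ss" → prefix "s" already present; 1 new (s)
  "ssdeddie" → prefix "ss" already present; 6 new (d, e, d, d, i, e)
  "sisedk" → prefix "s" already present; 5 new (i, s, e, d, k)
  "sds" → prefix "sd" already present; 1 new (s)
  "ssdeiie" → prefix "ssde" already present; 3 new (i, i, e)
Total nodes = 6 + 1 + 6 + 5 + 1 + 3 = 22

22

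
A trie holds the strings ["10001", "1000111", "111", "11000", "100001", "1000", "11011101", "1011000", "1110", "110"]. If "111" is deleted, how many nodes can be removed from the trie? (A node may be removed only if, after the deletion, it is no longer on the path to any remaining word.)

0

After clearing the end-marker at "111", prune upward until reaching a node still needed by another word.
Every node on "111" is still needed (e.g. by "1110"), so nothing is freed.
Nodes removed: 0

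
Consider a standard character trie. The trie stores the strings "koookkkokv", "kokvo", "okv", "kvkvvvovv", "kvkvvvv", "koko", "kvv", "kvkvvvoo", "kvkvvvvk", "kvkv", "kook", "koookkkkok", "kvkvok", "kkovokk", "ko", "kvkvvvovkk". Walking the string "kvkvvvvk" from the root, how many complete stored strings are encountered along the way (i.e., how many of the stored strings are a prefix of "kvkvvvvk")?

Traverse "kvkvvvvk" character by character; count nodes along the way that are marked as word ends.
Prefixes of the query that are stored words: "kvkv", "kvkvvvv", "kvkvvvvk"
Count: 3

3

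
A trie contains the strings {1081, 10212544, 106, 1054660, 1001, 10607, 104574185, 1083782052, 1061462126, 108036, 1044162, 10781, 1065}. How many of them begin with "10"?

Walk to "10"; the words in its subtree are exactly those with that prefix.
Words under "10": 1001, 10212544, 1044162, 104574185, 1054660, 106, 10607, 1061462126, 1065, 10781, 108036, 1081, 1083782052
Count: 13

13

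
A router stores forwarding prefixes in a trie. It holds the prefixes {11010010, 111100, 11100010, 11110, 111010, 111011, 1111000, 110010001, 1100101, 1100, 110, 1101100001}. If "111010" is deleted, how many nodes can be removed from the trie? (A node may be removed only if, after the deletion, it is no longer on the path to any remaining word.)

1

Walk "111010" from the leaf back toward the root, removing each node that no remaining word uses.
The suffix "0" (1 node) is used only by "111010"; the node for "11101" still has the child "1", so pruning stops there.
Nodes removed: 1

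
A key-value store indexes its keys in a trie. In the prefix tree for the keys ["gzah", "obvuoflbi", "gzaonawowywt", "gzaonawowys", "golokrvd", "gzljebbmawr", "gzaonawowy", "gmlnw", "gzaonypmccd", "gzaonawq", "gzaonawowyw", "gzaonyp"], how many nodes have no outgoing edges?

9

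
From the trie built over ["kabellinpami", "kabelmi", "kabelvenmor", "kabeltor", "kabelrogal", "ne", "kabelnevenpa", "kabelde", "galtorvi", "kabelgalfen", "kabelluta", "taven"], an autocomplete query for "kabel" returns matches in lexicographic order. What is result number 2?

Filter for "kabel…" and sort: "kabelde", "kabelgalfen", "kabellinpami", "kabelluta", "kabelmi", "kabelnevenpa", "kabelrogal", "kabeltor", "kabelvenmor"
The 2nd is kabelgalfen.

kabelgalfen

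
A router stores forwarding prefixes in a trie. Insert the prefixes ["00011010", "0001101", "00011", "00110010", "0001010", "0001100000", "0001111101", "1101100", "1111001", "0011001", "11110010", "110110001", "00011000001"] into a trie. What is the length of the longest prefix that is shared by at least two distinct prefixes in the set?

Equivalently: take the maximum, over all pairs, of their longest common prefix length.
"0001100000" and "00011000001" agree on "0001100000" (10 characters) before diverging; nothing deeper is shared.
Longest shared-prefix length: 10

10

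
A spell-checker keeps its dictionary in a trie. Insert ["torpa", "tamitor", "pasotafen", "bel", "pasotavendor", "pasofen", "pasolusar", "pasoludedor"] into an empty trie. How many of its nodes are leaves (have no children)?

A leaf is a node with no children — equivalently, the end of a word that is not a proper prefix of any other stored word.
Those words: "bel", "pasofen", "pasoludedor", "pasolusar", "pasotafen", "pasotavendor", "tamitor", "torpa"
Leaf count: 8

8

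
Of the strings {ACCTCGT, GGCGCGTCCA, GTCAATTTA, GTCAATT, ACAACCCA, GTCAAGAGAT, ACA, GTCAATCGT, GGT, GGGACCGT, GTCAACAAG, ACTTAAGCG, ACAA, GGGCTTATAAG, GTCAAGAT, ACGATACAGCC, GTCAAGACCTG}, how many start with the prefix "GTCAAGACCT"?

Walk to "GTCAAGACCT"; the words in its subtree are exactly those with that prefix.
Matches: "GTCAAGACCTG"
Count: 1

1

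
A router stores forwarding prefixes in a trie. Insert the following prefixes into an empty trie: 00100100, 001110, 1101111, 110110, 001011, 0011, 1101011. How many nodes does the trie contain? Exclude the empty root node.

24

Trie structure (* marks end of a word):
(root)
├─ 0
│  └─ 0
│     └─ 1
│        ├─ 0
│        │  ├─ 0
│        │  │  └─ 1
│        │  │     └─ 0
│        │  │        └─ 0 *
│        │  └─ 1
│        │     └─ 1 *
│        └─ 1 *
│           └─ 1
│              └─ 0 *
└─ 1
   └─ 1
      └─ 0
         └─ 1
            ├─ 0
            │  └─ 1
            │     └─ 1 *
            └─ 1
               ├─ 0 *
               └─ 1
                  └─ 1 *
Counting every labelled node above: 24.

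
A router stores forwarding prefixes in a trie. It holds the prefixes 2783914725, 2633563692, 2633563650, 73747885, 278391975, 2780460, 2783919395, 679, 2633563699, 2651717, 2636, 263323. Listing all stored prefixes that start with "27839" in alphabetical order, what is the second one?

2783919395

Filter for "27839…" and sort: "2783914725", "2783919395", "278391975"
The 2nd is 2783919395.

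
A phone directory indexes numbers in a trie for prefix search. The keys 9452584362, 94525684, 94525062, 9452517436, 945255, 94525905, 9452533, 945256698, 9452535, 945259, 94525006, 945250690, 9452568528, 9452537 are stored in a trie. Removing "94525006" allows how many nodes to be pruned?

A node on "94525006"'s path can go only if nothing else ends at it or branches off below it.
The suffix "06" (2 nodes) is used only by "94525006"; the node for "945250" still has the child "6", so pruning stops there.
Nodes removed: 2

2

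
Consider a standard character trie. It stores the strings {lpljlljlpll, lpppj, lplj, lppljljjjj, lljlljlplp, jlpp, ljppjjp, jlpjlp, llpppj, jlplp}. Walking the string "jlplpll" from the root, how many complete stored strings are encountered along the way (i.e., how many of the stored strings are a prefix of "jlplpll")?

1

Check each prefix of "jlplpll" against the stored set — each match is an end-marker on the path.
Prefixes of the query that are stored words: "jlplp"
Count: 1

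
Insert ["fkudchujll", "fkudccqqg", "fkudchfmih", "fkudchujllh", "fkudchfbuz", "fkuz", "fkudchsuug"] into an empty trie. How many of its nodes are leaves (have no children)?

Leaves are exactly the stored words that no other stored word extends.
Those words: "fkudccqqg", "fkudchfbuz", "fkudchfmih", "fkudchsuug", "fkudchujllh", "fkuz"
Leaf count: 6

6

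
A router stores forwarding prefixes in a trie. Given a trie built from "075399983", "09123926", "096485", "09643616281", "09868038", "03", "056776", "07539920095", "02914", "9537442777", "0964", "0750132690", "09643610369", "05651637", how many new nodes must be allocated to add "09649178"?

4

"0964" is already a path in the trie; the remaining "9178" must be added.
Each of the 4 remaining characters creates one node.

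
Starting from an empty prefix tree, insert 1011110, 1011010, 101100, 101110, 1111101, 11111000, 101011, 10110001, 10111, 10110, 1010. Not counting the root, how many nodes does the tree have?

Count nodes per top-level branch (shared prefixes stored once):
  '1'-branch (1010, 101011, 10110, 101100, 10110001, 1011010, 10111, 101110, 1011110, 11111000, 1111101): 25 nodes
Sum: 25

25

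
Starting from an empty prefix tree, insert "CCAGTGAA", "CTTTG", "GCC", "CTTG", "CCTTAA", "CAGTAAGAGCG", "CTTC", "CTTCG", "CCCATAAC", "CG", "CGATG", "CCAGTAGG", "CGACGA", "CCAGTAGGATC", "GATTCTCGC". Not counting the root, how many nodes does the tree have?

59

Trace insertions, counting only characters that open a new branch:
  "CCAGTGAA" → 8 new (C, C, A, G, T, G, A, A)
  "CTTTG" → prefix "C" already present; 4 new (T, T, T, G)
  "GCC" → 3 new (G, C, C)
  "CTTG" → prefix "CTT" already present; 1 new (G)
  "CCTTAA" → prefix "CC" already present; 4 new (T, T, A, A)
  "CAGTAAGAGCG" → prefix "C" already present; 10 new (A, G, T, A, A, G, A, G, C, G)
  "CTTC" → prefix "CTT" already present; 1 new (C)
  "CTTCG" → prefix "CTTC" already present; 1 new (G)
  "CCCATAAC" → prefix "CC" already present; 6 new (C, A, T, A, A, C)
  "CG" → prefix "C" already present; 1 new (G)
  "CGATG" → prefix "CG" already present; 3 new (A, T, G)
  "CCAGTAGG" → prefix "CCAGT" already present; 3 new (A, G, G)
  "CGACGA" → prefix "CGA" already present; 3 new (C, G, A)
  "CCAGTAGGATC" → prefix "CCAGTAGG" already present; 3 new (A, T, C)
  "GATTCTCGC" → prefix "G" already present; 8 new (A, T, T, C, T, C, G, C)
Total nodes = 8 + 4 + 3 + 1 + 4 + 10 + 1 + 1 + 6 + 1 + 3 + 3 + 3 + 3 + 8 = 59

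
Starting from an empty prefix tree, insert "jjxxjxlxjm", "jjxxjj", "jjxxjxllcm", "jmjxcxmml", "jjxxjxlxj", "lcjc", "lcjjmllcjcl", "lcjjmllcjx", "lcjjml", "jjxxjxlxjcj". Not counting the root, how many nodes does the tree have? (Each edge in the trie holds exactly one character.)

37

Count nodes per top-level branch (shared prefixes stored once):
  'j'-branch (jjxxjj, jjxxjxllcm, jjxxjxlxj, jjxxjxlxjcj, jjxxjxlxjm, jmjxcxmml): 24 nodes
  'l'-branch (lcjc, lcjjml, lcjjmllcjcl, lcjjmllcjx): 13 nodes
Sum: 37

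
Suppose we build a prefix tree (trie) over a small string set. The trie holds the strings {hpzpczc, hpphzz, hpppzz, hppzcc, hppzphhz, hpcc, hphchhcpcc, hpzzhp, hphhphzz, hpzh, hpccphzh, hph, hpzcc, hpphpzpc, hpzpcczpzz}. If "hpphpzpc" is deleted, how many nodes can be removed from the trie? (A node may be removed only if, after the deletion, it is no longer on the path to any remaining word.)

A node on "hpphpzpc"'s path can go only if nothing else ends at it or branches off below it.
The suffix "pzpc" (4 nodes) is used only by "hpphpzpc"; the node for "hpph" still has the child "z", so pruning stops there.
Nodes removed: 4

4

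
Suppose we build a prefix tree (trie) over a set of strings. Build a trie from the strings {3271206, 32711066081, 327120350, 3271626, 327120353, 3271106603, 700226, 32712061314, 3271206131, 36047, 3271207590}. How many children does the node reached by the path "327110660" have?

Follow the path "327110660" to its node, then look at its outgoing edges.
Characters that immediately follow "327110660" among the stored strings: {3, 8}.
That node has 2 child edges.

2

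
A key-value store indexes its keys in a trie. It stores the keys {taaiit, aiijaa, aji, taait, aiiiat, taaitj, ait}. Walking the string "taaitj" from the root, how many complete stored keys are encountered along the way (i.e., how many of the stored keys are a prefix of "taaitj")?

Walk "taaitj" from the root; an end-of-word marker is hit whenever a stored word is a prefix of "taaitj".
Prefixes of the query that are stored words: "taait", "taaitj"
Count: 2

2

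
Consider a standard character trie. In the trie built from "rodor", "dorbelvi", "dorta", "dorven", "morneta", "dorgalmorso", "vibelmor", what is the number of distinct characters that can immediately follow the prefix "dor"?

4

The children of the "dor" node are the distinct next characters among strings starting with "dor".
Distinct next characters after "dor": b, g, t, v.
That node has 4 child edges.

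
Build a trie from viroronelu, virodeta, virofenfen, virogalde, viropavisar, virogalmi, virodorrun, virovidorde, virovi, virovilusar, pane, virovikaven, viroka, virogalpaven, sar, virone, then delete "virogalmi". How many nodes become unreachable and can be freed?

2

After clearing the end-marker at "virogalmi", prune upward until reaching a node still needed by another word.
The suffix "mi" (2 nodes) is used only by "virogalmi"; the node for "virogal" still has the child "d", so pruning stops there.
Nodes removed: 2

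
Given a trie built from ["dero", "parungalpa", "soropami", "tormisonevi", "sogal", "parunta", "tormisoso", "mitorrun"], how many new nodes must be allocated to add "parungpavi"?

4

"parung" is already a path in the trie; the remaining "pavi" must be added.
Each of the 4 remaining characters creates one node.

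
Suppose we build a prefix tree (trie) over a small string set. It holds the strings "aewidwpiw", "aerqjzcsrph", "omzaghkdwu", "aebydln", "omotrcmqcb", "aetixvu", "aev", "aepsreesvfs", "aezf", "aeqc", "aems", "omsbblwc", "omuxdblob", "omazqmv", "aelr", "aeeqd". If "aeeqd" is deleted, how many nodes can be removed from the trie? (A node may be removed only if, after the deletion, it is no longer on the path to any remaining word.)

A node on "aeeqd"'s path can go only if nothing else ends at it or branches off below it.
The suffix "eqd" (3 nodes) is used only by "aeeqd"; the node for "ae" still has the child "w", so pruning stops there.
Nodes removed: 3

3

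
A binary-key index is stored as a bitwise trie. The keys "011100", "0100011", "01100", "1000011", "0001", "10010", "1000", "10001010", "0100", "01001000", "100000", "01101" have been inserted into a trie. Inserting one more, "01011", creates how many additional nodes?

The longest prefix of "01011" already in the trie is "010" (length 3).
New nodes needed: |"01011"| − 3 = 5 − 3 = 2.

2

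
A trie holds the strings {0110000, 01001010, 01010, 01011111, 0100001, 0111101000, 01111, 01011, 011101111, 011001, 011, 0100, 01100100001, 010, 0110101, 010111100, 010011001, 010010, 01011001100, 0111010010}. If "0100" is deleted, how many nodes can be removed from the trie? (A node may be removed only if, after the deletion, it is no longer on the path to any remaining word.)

A node on "0100"'s path can go only if nothing else ends at it or branches off below it.
Every node on "0100" is still needed (e.g. by "01001010"), so nothing is freed.
Nodes removed: 0

0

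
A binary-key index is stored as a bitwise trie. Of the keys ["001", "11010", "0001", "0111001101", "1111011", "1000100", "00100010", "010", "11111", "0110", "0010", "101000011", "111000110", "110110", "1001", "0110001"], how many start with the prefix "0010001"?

1

Traverse to the node for "0010001", then collect every word in that subtree.
Matches: "00100010"
Count: 1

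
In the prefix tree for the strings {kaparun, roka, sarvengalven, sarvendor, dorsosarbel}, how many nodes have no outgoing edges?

5

A leaf is a node with no children — equivalently, the end of a word that is not a proper prefix of any other stored word.
Those words: "dorsosarbel", "kaparun", "roka", "sarvendor", "sarvengalven"
Leaf count: 5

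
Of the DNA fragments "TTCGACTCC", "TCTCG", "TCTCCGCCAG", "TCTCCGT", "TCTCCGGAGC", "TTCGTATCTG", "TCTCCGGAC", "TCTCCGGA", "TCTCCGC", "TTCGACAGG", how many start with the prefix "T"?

Traverse to the node for "T", then collect every word in that subtree.
Matches: "TCTCCGC", "TCTCCGCCAG", "TCTCCGGA", "TCTCCGGAC", "TCTCCGGAGC", "TCTCCGT", "TCTCG", "TTCGACAGG", "TTCGACTCC", "TTCGTATCTG"
Count: 10

10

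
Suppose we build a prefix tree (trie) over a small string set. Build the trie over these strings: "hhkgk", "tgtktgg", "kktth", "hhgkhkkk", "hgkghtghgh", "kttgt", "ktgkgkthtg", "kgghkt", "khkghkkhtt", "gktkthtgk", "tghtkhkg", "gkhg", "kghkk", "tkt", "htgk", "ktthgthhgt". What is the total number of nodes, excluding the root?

Count nodes per top-level branch (shared prefixes stored once):
  'g'-branch (gkhg, gktkthtgk): 11 nodes
  'h'-branch (hgkghtghgh, hhgkhkkk, hhkgk, htgk): 23 nodes
  'k'-branch (kgghkt, kghkk, khkghkkhtt, kktth, ktgkgkthtg, kttgt, ktthgthhgt): 41 nodes
  't'-branch (tghtkhkg, tgtktgg, tkt): 15 nodes
Sum: 90

90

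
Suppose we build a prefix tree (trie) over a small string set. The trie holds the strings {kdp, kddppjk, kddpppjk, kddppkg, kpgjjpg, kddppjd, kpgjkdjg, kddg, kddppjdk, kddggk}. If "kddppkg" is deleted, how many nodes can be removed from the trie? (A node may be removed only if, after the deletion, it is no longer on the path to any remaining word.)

A node on "kddppkg"'s path can go only if nothing else ends at it or branches off below it.
The suffix "kg" (2 nodes) is used only by "kddppkg"; the node for "kddpp" still has the child "j", so pruning stops there.
Nodes removed: 2

2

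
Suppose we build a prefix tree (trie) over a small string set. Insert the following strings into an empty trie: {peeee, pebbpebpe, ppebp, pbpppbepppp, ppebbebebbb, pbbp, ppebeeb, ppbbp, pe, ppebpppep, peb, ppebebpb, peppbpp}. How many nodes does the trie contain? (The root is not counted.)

For each word, the new-node count is its length minus the longest prefix already in the trie:
  "peeee" → 5 new (p, e, e, e, e)
  "pebbpebpe" → prefix "pe" already present; 7 new (b, b, p, e, b, p, e)
  "ppebp" → prefix "p" already present; 4 new (p, e, b, p)
  "pbpppbepppp" → prefix "p" already present; 10 new (b, p, p, p, b, e, p, p, p, p)
  "ppebbebebbb" → prefix "ppeb" already present; 7 new (b, e, b, e, b, b, b)
  "pbbp" → prefix "pb" already present; 2 new (b, p)
  "ppebeeb" → prefix "ppeb" already present; 3 new (e, e, b)
  "ppbbp" → prefix "pp" already present; 3 new (b, b, p)
  "pe" → prefix "pe" already present; 0 new (none)
  "ppebpppep" → prefix "ppebp" already present; 4 new (p, p, e, p)
  "peb" → prefix "peb" already present; 0 new (none)
  "ppebebpb" → prefix "ppebe" already present; 3 new (b, p, b)
  "peppbpp" → prefix "pe" already present; 5 new (p, p, b, p, p)
Total nodes = 5 + 7 + 4 + 10 + 7 + 2 + 3 + 3 + 0 + 4 + 0 + 3 + 5 = 53

53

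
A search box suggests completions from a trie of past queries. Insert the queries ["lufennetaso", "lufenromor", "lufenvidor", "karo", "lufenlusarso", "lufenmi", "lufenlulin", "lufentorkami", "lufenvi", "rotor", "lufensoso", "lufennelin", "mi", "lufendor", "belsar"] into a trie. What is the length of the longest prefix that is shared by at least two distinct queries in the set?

7

Equivalently: take the maximum, over all pairs, of their longest common prefix length.
e.g. "lufenlulin" and "lufenlusarso" share the prefix "lufenlu" of length 7; no pair shares a longer one.
Longest shared-prefix length: 7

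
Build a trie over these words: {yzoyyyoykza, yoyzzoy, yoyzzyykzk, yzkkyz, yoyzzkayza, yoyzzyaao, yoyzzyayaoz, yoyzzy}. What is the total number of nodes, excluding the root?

38

Trace insertions, counting only characters that open a new branch:
  "yzoyyyoykza" → 11 new (y, z, o, y, y, y, o, y, k, z, a)
  "yoyzzoy" → prefix "y" already present; 6 new (o, y, z, z, o, y)
  "yoyzzyykzk" → prefix "yoyzz" already present; 5 new (y, y, k, z, k)
  "yzkkyz" → prefix "yz" already present; 4 new (k, k, y, z)
  "yoyzzkayza" → prefix "yoyzz" already present; 5 new (k, a, y, z, a)
  "yoyzzyaao" → prefix "yoyzzy" already present; 3 new (a, a, o)
  "yoyzzyayaoz" → prefix "yoyzzya" already present; 4 new (y, a, o, z)
  "yoyzzy" → prefix "yoyzzy" already present; 0 new (none)
Total nodes = 11 + 6 + 5 + 4 + 5 + 3 + 4 + 0 = 38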